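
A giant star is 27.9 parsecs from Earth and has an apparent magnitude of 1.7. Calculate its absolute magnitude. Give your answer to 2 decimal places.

5 log₁₀(d/10 pc) = 5 log₁₀(27.90) − 5 = 2.228
M = m − 5 log₁₀(d/10) = 1.7 − 2.228 = -0.528

M ≈ -0.53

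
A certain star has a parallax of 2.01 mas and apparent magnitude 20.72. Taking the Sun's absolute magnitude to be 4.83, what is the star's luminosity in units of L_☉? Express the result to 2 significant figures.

d = 1/p = 1000/2.01 mas = 497.5 pc
M = m − 5 log₁₀ d + 5 = 20.72 − 5·2.6968 + 5 = 12.236
M − M_☉ = 12.236 − 4.83 = 7.406
L/L_☉ = 10^(−0.4 × 7.406) = 1.090×10^-3

L/L_☉ ≈ 1.1×10^-3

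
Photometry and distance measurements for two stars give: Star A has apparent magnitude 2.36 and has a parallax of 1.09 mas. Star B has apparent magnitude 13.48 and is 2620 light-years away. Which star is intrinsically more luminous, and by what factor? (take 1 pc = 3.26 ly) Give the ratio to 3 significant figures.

Star A: p = 1.09 mas = 1.09×10^-3″ → d = 1/p = 917.4 pc
Star A: M = m − 5 log₁₀ d + 5 = 2.36 − 5·2.9626 + 5 = -7.453
Star B: d = 2620 ly / 3.26 = 803.7 pc
Star B: M = m − 5 log₁₀ d + 5 = 13.48 − 5·2.9051 + 5 = 3.955
ΔM = M_A − M_B = -7.453 − (3.955) = -11.407; smaller M is more luminous → Star A.
L ratio = 10^(0.4 |ΔM|) = 10^4.563 = 36560

Star A is more luminous, by a factor of 36600.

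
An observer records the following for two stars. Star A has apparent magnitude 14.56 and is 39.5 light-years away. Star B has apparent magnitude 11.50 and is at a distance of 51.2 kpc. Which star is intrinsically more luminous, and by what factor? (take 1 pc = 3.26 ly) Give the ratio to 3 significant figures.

Star B is more luminous, by a factor of 2.99×10^8.

Star A: d = 39.5 ly / 3.26 = 12.12 pc
Star A: M = m − 5 log₁₀ d + 5 = 14.56 − 5·1.0834 + 5 = 14.143
Star B: d = 51.2 kpc = 51200 pc
Star B: M = m − 5 log₁₀ d + 5 = 11.50 − 5·4.7093 + 5 = -7.046
ΔM = M_A − M_B = 14.143 − (-7.046) = 21.189; smaller M is more luminous → Star B.
L ratio = 10^(0.4 |ΔM|) = 10^8.476 = 2.991×10^8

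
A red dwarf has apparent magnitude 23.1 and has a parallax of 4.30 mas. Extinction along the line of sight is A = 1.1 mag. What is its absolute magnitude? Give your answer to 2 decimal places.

M ≈ 15.17

p = 4.30 mas = 4.30×10^-3″ → d = 1/p = 232.6 pc
5 log₁₀(d/10 pc) = 5 log₁₀(232.6) − 5 = 6.833
M = m − 5 log₁₀(d/10) − A = 23.1 − 6.833 − 1.1 = 15.167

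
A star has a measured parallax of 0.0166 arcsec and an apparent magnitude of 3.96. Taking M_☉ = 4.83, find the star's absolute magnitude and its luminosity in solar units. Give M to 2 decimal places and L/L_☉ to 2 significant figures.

M ≈ 0.06; L/L_☉ ≈ 81

d = 1/p = 1/0.0166″ = 60.24 pc
M = m − 5 log₁₀ d + 5 = 3.96 − 5·1.7799 + 5 = 0.061
M − M_☉ = 0.061 − 4.83 = -4.769
L/L_☉ = 10^(−0.4 × -4.769) = 80.87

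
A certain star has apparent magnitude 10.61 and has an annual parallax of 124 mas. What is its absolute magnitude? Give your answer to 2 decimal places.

p = 124 mas = 0.124″ → d = 1/p = 8.065 pc
5 log₁₀(d/10 pc) = 5 log₁₀(8.065) − 5 = -0.467
M = m − 5 log₁₀(d/10) = 10.61 + 0.467 = 11.077

M ≈ 11.08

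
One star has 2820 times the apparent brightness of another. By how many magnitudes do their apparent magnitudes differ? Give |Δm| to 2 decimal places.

|Δm| ≈ 8.63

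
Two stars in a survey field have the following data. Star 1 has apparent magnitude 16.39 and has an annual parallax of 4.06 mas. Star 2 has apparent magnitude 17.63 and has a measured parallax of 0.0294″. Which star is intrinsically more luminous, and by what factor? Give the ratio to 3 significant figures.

Star 1: p = 4.06 mas = 4.06×10^-3″ → d = 1/p = 246.3 pc
Star 1: M = m − 5 log₁₀ d + 5 = 16.39 − 5·2.3915 + 5 = 9.433
Star 2: d = 1/p = 1/0.0294″ = 34.01 pc
Star 2: M = m − 5 log₁₀ d + 5 = 17.63 − 5·1.5317 + 5 = 14.972
ΔM = M_1 − M_2 = 9.433 − (14.972) = -5.539; smaller M is more luminous → Star 1.
L ratio = 10^(0.4 |ΔM|) = 10^2.216 = 164.3

Star 1 is more luminous, by a factor of 164.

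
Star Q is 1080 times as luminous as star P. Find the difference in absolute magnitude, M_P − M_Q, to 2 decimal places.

M_P − M_Q ≈ 7.58

Pogson: ΔM = −2.5 log₁₀(ratio) = −2.5 log₁₀(1080) = −2.5 × 3.0334 = -7.584
Star Q is brighter so has the smaller magnitude: M_P − M_Q is positive.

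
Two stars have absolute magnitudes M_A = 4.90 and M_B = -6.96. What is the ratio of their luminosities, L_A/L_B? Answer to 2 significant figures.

ΔM = M_A − M_B = 11.86
L_A/L_B = 10^(−0.4 ΔM) = 10^-4.744 = 1.803×10^-5

L_A/L_B ≈ 1.8×10^-5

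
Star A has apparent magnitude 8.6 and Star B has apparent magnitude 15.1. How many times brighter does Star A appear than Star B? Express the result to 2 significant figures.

400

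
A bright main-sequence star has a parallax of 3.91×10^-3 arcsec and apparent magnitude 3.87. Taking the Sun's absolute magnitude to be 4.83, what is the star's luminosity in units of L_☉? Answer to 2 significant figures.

d = 1/p = 1/3.91×10^-3″ = 255.8 pc
M = m − 5 log₁₀ d + 5 = 3.87 − 5·2.4078 + 5 = -3.169
M − M_☉ = -3.169 − 4.83 = -7.999
L/L_☉ = 10^(−0.4 × -7.999) = 1584

L/L_☉ ≈ 1600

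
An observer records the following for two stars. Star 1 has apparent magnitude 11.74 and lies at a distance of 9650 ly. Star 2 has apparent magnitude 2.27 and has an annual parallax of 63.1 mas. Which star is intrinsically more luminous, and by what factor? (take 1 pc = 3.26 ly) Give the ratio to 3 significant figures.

Star 1 is more luminous, by a factor of 5.68.

Star 1: d = 9650 ly / 3.26 = 2960 pc
Star 1: M = m − 5 log₁₀ d + 5 = 11.74 − 5·3.4713 + 5 = -0.617
Star 2: p = 63.1 mas = 0.0631″ → d = 1/p = 15.85 pc
Star 2: M = m − 5 log₁₀ d + 5 = 2.27 − 5·1.2000 + 5 = 1.270
ΔM = M_1 − M_2 = -0.617 − (1.270) = -1.887; smaller M is more luminous → Star 1.
L ratio = 10^(0.4 |ΔM|) = 10^0.755 = 5.684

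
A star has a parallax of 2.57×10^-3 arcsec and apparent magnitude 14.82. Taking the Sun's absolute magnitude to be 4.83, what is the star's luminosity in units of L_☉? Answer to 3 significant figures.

L/L_☉ ≈ 0.153

d = 1/p = 1/2.57×10^-3″ = 389.1 pc
M = m − 5 log₁₀ d + 5 = 14.82 − 5·2.5901 + 5 = 6.870
M − M_☉ = 6.870 − 4.83 = 2.040
L/L_☉ = 10^(−0.4 × 2.040) = 0.1528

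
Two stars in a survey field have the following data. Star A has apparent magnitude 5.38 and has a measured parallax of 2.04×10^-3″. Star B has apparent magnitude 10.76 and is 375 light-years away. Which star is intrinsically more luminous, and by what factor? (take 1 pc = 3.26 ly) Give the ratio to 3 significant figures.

Star A is more luminous, by a factor of 2580.

Star A: d = 1/p = 1/2.04×10^-3″ = 490.2 pc
Star A: M = m − 5 log₁₀ d + 5 = 5.38 − 5·2.6904 + 5 = -3.072
Star B: d = 375 ly / 3.26 = 115.0 pc
Star B: M = m − 5 log₁₀ d + 5 = 10.76 − 5·2.0608 + 5 = 5.456
ΔM = M_A − M_B = -3.072 − (5.456) = -8.528; smaller M is more luminous → Star A.
L ratio = 10^(0.4 |ΔM|) = 10^3.411 = 2577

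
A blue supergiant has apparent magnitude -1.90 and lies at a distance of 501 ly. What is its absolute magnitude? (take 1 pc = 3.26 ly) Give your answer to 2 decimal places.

M ≈ -7.83

d = 501 ly / 3.26 = 153.7 pc
5 log₁₀(d/10 pc) = 5 log₁₀(153.7) − 5 = 5.933
M = m − 5 log₁₀(d/10) = -1.90 − 5.933 = -7.833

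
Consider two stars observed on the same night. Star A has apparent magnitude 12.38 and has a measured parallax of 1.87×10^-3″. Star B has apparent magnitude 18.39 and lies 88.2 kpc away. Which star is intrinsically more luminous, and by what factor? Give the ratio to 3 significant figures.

Star B is more luminous, by a factor of 107.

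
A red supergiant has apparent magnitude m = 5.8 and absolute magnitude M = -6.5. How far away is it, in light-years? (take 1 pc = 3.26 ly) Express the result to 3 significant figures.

d ≈ 9400 ly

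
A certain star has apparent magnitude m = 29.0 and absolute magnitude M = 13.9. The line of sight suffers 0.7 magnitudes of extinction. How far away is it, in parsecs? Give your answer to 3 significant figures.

m − M = 5 log₁₀(d/10 pc) + A  ⇒  29.0 − (13.9) − 0.7 = 5 log₁₀(d/10)
14.400 = 5 log₁₀(d/10)
log₁₀ d = (m − M − A)/5 + 1 = 3.8800
d = 10^3.8800 = 7586 pc

d ≈ 7590 pc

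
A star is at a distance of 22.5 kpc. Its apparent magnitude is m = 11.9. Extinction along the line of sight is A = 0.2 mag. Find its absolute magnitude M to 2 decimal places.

d = 22.5 kpc = 22500 pc
5 log₁₀(d/10 pc) = 5 log₁₀(22500) − 5 = 16.761
M = m − 5 log₁₀(d/10) − A = 11.9 − 16.761 − 0.2 = -5.061

M ≈ -5.06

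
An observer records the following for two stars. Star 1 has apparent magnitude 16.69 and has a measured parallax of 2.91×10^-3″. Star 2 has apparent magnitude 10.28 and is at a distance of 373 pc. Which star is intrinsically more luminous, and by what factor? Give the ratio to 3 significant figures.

Star 1: d = 1/p = 1/2.91×10^-3″ = 343.6 pc
Star 1: M = m − 5 log₁₀ d + 5 = 16.69 − 5·2.5361 + 5 = 9.009
Star 2: M = m − 5 log₁₀ d + 5 = 10.28 − 5·2.5717 + 5 = 2.421
ΔM = M_1 − M_2 = 9.009 − (2.421) = 6.588; smaller M is more luminous → Star 2.
L ratio = 10^(0.4 |ΔM|) = 10^2.635 = 431.7

Star 2 is more luminous, by a factor of 432.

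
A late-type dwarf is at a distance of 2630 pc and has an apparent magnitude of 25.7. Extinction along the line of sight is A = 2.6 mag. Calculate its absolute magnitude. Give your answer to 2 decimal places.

M ≈ 11.00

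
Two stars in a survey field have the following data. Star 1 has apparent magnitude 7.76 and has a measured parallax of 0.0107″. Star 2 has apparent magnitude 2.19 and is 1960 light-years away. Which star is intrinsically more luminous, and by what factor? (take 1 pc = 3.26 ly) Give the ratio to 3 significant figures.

Star 1: d = 1/p = 1/0.0107″ = 93.46 pc
Star 1: M = m − 5 log₁₀ d + 5 = 7.76 − 5·1.9706 + 5 = 2.907
Star 2: d = 1960 ly / 3.26 = 601.2 pc
Star 2: M = m − 5 log₁₀ d + 5 = 2.19 − 5·2.7790 + 5 = -6.705
ΔM = M_1 − M_2 = 2.907 − (-6.705) = 9.612; smaller M is more luminous → Star 2.
L ratio = 10^(0.4 |ΔM|) = 10^3.845 = 6996

Star 2 is more luminous, by a factor of 7000.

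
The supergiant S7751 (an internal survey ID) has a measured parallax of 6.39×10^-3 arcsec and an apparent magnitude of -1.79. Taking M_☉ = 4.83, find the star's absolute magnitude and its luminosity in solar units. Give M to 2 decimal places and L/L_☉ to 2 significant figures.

d = 1/p = 1/6.39×10^-3″ = 156.5 pc
M = m − 5 log₁₀ d + 5 = -1.79 − 5·2.1945 + 5 = -7.762
M − M_☉ = -7.762 − 4.83 = -12.592
L/L_☉ = 10^(−0.4 × -12.592) = 108900

M ≈ -7.76; L/L_☉ ≈ 110000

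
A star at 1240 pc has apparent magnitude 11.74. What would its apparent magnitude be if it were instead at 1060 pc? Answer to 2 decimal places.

Flux ∝ 1/d², so Δm = 5 log₁₀(d₂/d₁) = 5 log₁₀(1060/1240) = -0.341
m₂ = m₁ + Δm = 11.74 + (-0.341) = 11.399

m ≈ 11.40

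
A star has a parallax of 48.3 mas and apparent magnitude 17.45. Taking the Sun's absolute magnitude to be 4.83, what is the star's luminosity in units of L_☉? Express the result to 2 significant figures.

L/L_☉ ≈ 3.8×10^-5

d = 1/p = 1000/48.3 mas = 20.70 pc
M = m − 5 log₁₀ d + 5 = 17.45 − 5·1.3161 + 5 = 15.870
M − M_☉ = 15.870 − 4.83 = 11.040
L/L_☉ = 10^(−0.4 × 11.040) = 3.838×10^-5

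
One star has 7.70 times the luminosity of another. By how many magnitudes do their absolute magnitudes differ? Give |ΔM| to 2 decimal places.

Pogson: ΔM = −2.5 log₁₀(ratio) = −2.5 log₁₀(7.70) = −2.5 × 0.8865 = -2.216

|ΔM| ≈ 2.22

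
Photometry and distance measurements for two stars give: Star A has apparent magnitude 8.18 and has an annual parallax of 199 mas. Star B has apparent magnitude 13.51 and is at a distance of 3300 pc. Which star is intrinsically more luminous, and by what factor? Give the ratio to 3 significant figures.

Star B is more luminous, by a factor of 3180.

Star A: p = 199 mas = 0.199″ → d = 1/p = 5.025 pc
Star A: M = m − 5 log₁₀ d + 5 = 8.18 − 5·0.7011 + 5 = 9.674
Star B: M = m − 5 log₁₀ d + 5 = 13.51 − 5·3.5185 + 5 = 0.917
ΔM = M_A − M_B = 9.674 − (0.917) = 8.757; smaller M is more luminous → Star B.
L ratio = 10^(0.4 |ΔM|) = 10^3.503 = 3182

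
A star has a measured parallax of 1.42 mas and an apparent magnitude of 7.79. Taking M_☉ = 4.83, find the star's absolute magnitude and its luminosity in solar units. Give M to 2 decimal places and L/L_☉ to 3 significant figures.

d = 1/p = 1000/1.42 mas = 704.2 pc
M = m − 5 log₁₀ d + 5 = 7.79 − 5·2.8477 + 5 = -1.449
M − M_☉ = -1.449 − 4.83 = -6.279
L/L_☉ = 10^(−0.4 × -6.279) = 324.7

M ≈ -1.45; L/L_☉ ≈ 325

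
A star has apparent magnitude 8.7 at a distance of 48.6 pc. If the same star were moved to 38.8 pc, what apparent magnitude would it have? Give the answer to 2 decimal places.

m ≈ 8.21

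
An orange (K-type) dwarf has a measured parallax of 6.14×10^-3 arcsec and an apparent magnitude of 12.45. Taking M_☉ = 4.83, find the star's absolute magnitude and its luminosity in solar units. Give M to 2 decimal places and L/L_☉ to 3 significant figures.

M ≈ 6.39; L/L_☉ ≈ 0.237

d = 1/p = 1/6.14×10^-3″ = 162.9 pc
M = m − 5 log₁₀ d + 5 = 12.45 − 5·2.2118 + 5 = 6.391
M − M_☉ = 6.391 − 4.83 = 1.561
L/L_☉ = 10^(−0.4 × 1.561) = 0.2375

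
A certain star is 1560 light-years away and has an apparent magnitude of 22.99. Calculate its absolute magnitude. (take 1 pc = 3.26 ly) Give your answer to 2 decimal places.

d = 1560 ly / 3.26 = 478.5 pc
5 log₁₀(d/10 pc) = 5 log₁₀(478.5) − 5 = 8.400
M = m − 5 log₁₀(d/10) = 22.99 − 8.400 = 14.590

M ≈ 14.59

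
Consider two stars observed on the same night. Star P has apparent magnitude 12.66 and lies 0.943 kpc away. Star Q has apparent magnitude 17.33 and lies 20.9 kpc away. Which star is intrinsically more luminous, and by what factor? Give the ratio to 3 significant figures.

Star Q is more luminous, by a factor of 6.66.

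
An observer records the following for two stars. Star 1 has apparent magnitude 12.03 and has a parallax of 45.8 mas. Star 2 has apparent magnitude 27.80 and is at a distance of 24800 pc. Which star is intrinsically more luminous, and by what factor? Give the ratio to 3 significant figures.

Star 1: p = 45.8 mas = 0.0458″ → d = 1/p = 21.83 pc
Star 1: M = m − 5 log₁₀ d + 5 = 12.03 − 5·1.3391 + 5 = 10.334
Star 2: M = m − 5 log₁₀ d + 5 = 27.80 − 5·4.3945 + 5 = 10.828
ΔM = M_1 − M_2 = 10.334 − (10.828) = -0.493; smaller M is more luminous → Star 1.
L ratio = 10^(0.4 |ΔM|) = 10^0.197 = 1.575

Star 1 is more luminous, by a factor of 1.58.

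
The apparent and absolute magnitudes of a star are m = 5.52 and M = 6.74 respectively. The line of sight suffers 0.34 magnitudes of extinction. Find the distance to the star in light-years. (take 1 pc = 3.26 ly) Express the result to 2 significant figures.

d ≈ 16 ly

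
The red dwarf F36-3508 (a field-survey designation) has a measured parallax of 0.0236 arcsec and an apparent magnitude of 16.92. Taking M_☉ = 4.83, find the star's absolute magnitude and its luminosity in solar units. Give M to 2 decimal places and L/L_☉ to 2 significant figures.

d = 1/p = 1/0.0236″ = 42.37 pc
M = m − 5 log₁₀ d + 5 = 16.92 − 5·1.6271 + 5 = 13.785
M − M_☉ = 13.785 − 4.83 = 8.955
L/L_☉ = 10^(−0.4 × 8.955) = 2.619×10^-4

M ≈ 13.78; L/L_☉ ≈ 2.6×10^-4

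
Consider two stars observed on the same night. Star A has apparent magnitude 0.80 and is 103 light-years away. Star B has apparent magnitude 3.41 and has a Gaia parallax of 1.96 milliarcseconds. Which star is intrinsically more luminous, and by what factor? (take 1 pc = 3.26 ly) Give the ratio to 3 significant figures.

Star B is more luminous, by a factor of 23.6.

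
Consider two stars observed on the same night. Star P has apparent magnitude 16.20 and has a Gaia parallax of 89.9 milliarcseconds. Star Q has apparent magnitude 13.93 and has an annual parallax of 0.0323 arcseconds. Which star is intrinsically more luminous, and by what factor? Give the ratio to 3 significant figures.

Star Q is more luminous, by a factor of 62.7.

Star P: p = 89.9 mas = 0.0899″ → d = 1/p = 11.12 pc
Star P: M = m − 5 log₁₀ d + 5 = 16.20 − 5·1.0462 + 5 = 15.969
Star Q: d = 1/p = 1/0.0323″ = 30.96 pc
Star Q: M = m − 5 log₁₀ d + 5 = 13.93 − 5·1.4908 + 5 = 11.476
ΔM = M_P − M_Q = 15.969 − (11.476) = 4.493; smaller M is more luminous → Star Q.
L ratio = 10^(0.4 |ΔM|) = 10^1.797 = 62.68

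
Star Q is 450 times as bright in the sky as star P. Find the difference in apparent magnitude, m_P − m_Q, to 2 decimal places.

Pogson: Δm = −2.5 log₁₀(ratio) = −2.5 log₁₀(450) = −2.5 × 2.6532 = -6.633
Star Q is brighter so has the smaller magnitude: m_P − m_Q is positive.

m_P − m_Q ≈ 6.63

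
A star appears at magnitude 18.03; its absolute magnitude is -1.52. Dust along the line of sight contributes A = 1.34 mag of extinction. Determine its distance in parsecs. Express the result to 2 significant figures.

m − M = 5 log₁₀(d/10 pc) + A  ⇒  18.03 − (-1.52) − 1.34 = 5 log₁₀(d/10)
18.210 = 5 log₁₀(d/10)
log₁₀ d = (m − M − A)/5 + 1 = 4.6420
d = 10^4.6420 = 43850 pc

d ≈ 44000 pc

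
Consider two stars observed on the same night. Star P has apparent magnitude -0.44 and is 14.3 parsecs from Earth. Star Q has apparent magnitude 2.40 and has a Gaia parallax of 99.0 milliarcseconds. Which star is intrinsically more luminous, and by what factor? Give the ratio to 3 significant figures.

Star P is more luminous, by a factor of 27.4.

Star P: M = m − 5 log₁₀ d + 5 = -0.44 − 5·1.1553 + 5 = -1.217
Star Q: p = 99.0 mas = 0.0990″ → d = 1/p = 10.10 pc
Star Q: M = m − 5 log₁₀ d + 5 = 2.40 − 5·1.0044 + 5 = 2.378
ΔM = M_P − M_Q = -1.217 − (2.378) = -3.595; smaller M is more luminous → Star P.
L ratio = 10^(0.4 |ΔM|) = 10^1.438 = 27.41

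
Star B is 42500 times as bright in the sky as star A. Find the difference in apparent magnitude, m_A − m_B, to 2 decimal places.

Pogson: Δm = −2.5 log₁₀(ratio) = −2.5 log₁₀(42500) = −2.5 × 4.6284 = -11.571
Star B is brighter so has the smaller magnitude: m_A − m_B is positive.

m_A − m_B ≈ 11.57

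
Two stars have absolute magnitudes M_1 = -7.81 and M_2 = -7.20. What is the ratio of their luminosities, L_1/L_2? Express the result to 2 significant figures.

L_1/L_2 ≈ 1.8

ΔM = M_1 − M_2 = -0.61
L_1/L_2 = 10^(−0.4 ΔM) = 10^0.244 = 1.754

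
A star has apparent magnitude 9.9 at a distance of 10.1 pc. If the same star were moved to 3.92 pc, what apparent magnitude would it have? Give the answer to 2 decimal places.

m ≈ 7.84

Flux ∝ 1/d², so Δm = 5 log₁₀(d₂/d₁) = 5 log₁₀(3.92/10.1) = -2.055
m₂ = m₁ + Δm = 9.9 + (-2.055) = 7.845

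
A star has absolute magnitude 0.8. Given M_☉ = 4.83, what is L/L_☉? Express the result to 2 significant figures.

L/L_☉ ≈ 41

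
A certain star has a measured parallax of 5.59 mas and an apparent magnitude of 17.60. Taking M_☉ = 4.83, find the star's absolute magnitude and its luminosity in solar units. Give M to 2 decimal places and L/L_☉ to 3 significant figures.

d = 1/p = 1000/5.59 mas = 178.9 pc
M = m − 5 log₁₀ d + 5 = 17.60 − 5·2.2526 + 5 = 11.337
M − M_☉ = 11.337 − 4.83 = 6.507
L/L_☉ = 10^(−0.4 × 6.507) = 2.496×10^-3

M ≈ 11.34; L/L_☉ ≈ 2.50×10^-3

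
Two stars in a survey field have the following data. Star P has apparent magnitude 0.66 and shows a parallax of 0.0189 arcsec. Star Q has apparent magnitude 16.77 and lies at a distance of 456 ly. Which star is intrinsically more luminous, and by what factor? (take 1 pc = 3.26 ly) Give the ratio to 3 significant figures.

Star P: d = 1/p = 1/0.0189″ = 52.91 pc
Star P: M = m − 5 log₁₀ d + 5 = 0.66 − 5·1.7235 + 5 = -2.958
Star Q: d = 456 ly / 3.26 = 139.9 pc
Star Q: M = m − 5 log₁₀ d + 5 = 16.77 − 5·2.1457 + 5 = 11.041
ΔM = M_P − M_Q = -2.958 − (11.041) = -13.999; smaller M is more luminous → Star P.
L ratio = 10^(0.4 |ΔM|) = 10^5.600 = 397700

Star P is more luminous, by a factor of 398000.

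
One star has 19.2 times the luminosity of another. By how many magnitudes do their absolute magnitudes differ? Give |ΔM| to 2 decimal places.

Pogson: ΔM = −2.5 log₁₀(ratio) = −2.5 log₁₀(19.2) = −2.5 × 1.2833 = -3.208

|ΔM| ≈ 3.21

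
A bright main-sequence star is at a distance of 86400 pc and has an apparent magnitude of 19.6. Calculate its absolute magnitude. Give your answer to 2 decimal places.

M ≈ -0.08

5 log₁₀(d/10 pc) = 5 log₁₀(86400) − 5 = 19.683
M = m − 5 log₁₀(d/10) = 19.6 − 19.683 = -0.083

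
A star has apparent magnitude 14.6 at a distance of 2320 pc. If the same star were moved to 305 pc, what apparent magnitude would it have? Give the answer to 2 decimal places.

Flux ∝ 1/d², so Δm = 5 log₁₀(d₂/d₁) = 5 log₁₀(305/2320) = -4.406
m₂ = m₁ + Δm = 14.6 + (-4.406) = 10.194

m ≈ 10.19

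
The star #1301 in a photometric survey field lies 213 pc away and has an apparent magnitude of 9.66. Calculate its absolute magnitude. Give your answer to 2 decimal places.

M ≈ 3.02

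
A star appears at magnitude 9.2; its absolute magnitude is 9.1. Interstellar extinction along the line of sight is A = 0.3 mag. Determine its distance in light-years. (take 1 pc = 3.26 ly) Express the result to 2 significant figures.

d ≈ 30 ly

m − M = 5 log₁₀(d/10 pc) + A  ⇒  9.2 − (9.1) − 0.3 = 5 log₁₀(d/10)
-0.200 = 5 log₁₀(d/10)
log₁₀ d = (m − M − A)/5 + 1 = 0.9600
d = 10^0.9600 = 9.120 pc
= 29.73 ly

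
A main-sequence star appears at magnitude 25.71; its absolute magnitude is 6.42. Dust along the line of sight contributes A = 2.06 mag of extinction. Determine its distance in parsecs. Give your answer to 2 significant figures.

m − M = 5 log₁₀(d/10 pc) + A  ⇒  25.71 − (6.42) − 2.06 = 5 log₁₀(d/10)
17.230 = 5 log₁₀(d/10)
log₁₀ d = (m − M − A)/5 + 1 = 4.4460
d = 10^4.4460 = 27930 pc

d ≈ 28000 pc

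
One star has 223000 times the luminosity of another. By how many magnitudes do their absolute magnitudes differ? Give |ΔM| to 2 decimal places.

Pogson: ΔM = −2.5 log₁₀(ratio) = −2.5 log₁₀(223000) = −2.5 × 5.3483 = -13.371

|ΔM| ≈ 13.37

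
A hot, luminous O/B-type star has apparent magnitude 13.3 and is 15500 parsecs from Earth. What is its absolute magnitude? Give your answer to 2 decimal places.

5 log₁₀(d/10 pc) = 5 log₁₀(15500) − 5 = 15.952
M = m − 5 log₁₀(d/10) = 13.3 − 15.952 = -2.652

M ≈ -2.65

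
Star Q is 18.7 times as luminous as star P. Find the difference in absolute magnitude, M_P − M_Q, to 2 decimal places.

M_P − M_Q ≈ 3.18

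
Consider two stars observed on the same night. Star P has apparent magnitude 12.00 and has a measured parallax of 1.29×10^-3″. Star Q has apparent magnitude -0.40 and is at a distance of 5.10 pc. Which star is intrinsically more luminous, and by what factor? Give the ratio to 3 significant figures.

Star Q is more luminous, by a factor of 3.95.

Star P: d = 1/p = 1/1.29×10^-3″ = 775.2 pc
Star P: M = m − 5 log₁₀ d + 5 = 12.00 − 5·2.8894 + 5 = 2.553
Star Q: M = m − 5 log₁₀ d + 5 = -0.40 − 5·0.7076 + 5 = 1.062
ΔM = M_P − M_Q = 2.553 − (1.062) = 1.491; smaller M is more luminous → Star Q.
L ratio = 10^(0.4 |ΔM|) = 10^0.596 = 3.947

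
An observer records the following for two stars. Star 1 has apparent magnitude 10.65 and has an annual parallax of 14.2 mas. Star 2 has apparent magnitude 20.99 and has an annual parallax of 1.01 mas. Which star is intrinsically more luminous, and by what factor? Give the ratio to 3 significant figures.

Star 1 is more luminous, by a factor of 69.2.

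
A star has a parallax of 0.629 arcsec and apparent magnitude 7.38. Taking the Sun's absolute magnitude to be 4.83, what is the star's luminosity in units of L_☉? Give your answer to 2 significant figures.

d = 1/p = 1/0.629″ = 1.590 pc
M = m − 5 log₁₀ d + 5 = 7.38 − 5·0.2013 + 5 = 11.373
M − M_☉ = 11.373 − 4.83 = 6.543
L/L_☉ = 10^(−0.4 × 6.543) = 2.414×10^-3

L/L_☉ ≈ 2.4×10^-3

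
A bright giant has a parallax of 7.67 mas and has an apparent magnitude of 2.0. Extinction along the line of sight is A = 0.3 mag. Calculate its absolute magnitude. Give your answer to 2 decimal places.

p = 7.67 mas = 7.67×10^-3″ → d = 1/p = 130.4 pc
5 log₁₀(d/10 pc) = 5 log₁₀(130.4) − 5 = 5.576
M = m − 5 log₁₀(d/10) − A = 2.0 − 5.576 − 0.3 = -3.876

M ≈ -3.88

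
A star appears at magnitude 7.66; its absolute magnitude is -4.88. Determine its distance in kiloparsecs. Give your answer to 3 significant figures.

d ≈ 3.22 kpc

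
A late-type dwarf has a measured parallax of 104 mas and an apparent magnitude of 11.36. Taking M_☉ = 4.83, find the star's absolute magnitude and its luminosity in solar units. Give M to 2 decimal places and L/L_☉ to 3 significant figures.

M ≈ 11.45; L/L_☉ ≈ 2.26×10^-3

d = 1/p = 1000/104 mas = 9.615 pc
M = m − 5 log₁₀ d + 5 = 11.36 − 5·0.9830 + 5 = 11.445
M − M_☉ = 11.445 − 4.83 = 6.615
L/L_☉ = 10^(−0.4 × 6.615) = 2.259×10^-3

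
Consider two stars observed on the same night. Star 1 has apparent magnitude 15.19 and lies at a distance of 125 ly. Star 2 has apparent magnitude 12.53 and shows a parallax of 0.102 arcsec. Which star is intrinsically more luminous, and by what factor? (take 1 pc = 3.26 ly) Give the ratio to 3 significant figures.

Star 1: d = 125 ly / 3.26 = 38.34 pc
Star 1: M = m − 5 log₁₀ d + 5 = 15.19 − 5·1.5837 + 5 = 12.272
Star 2: d = 1/p = 1/0.102″ = 9.804 pc
Star 2: M = m − 5 log₁₀ d + 5 = 12.53 − 5·0.9914 + 5 = 12.573
ΔM = M_1 − M_2 = 12.272 − (12.573) = -0.301; smaller M is more luminous → Star 1.
L ratio = 10^(0.4 |ΔM|) = 10^0.121 = 1.320

Star 1 is more luminous, by a factor of 1.32.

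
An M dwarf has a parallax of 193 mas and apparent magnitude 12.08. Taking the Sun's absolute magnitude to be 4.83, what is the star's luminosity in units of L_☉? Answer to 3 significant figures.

d = 1/p = 1000/193 mas = 5.181 pc
M = m − 5 log₁₀ d + 5 = 12.08 − 5·0.7144 + 5 = 13.508
M − M_☉ = 13.508 − 4.83 = 8.678
L/L_☉ = 10^(−0.4 × 8.678) = 3.380×10^-4

L/L_☉ ≈ 3.38×10^-4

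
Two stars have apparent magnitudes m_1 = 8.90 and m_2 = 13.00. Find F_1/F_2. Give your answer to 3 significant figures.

Δm = 8.90 − (13.00) = -4.10
Flux ratio = 10^(−0.4 Δm) = 10^(−0.4 × -4.10) = 10^1.640 = 43.65

F_1/F_2 ≈ 43.7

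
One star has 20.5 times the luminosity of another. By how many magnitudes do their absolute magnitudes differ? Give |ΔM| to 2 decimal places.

|ΔM| ≈ 3.28

Pogson: ΔM = −2.5 log₁₀(ratio) = −2.5 log₁₀(20.5) = −2.5 × 1.3118 = -3.279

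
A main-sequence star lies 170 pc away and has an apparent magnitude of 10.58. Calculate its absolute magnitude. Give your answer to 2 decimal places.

5 log₁₀(d/10 pc) = 5 log₁₀(170.0) − 5 = 6.152
M = m − 5 log₁₀(d/10) = 10.58 − 6.152 = 4.428

M ≈ 4.43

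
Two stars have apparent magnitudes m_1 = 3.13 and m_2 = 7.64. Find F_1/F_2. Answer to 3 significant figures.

F_1/F_2 ≈ 63.7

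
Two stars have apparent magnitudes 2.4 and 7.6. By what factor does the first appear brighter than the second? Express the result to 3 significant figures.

Magnitude difference = -5.2
Flux ratio = 10^(−0.4 Δm) = 10^(−0.4 × -5.2) = 10^2.080 = 120.2

120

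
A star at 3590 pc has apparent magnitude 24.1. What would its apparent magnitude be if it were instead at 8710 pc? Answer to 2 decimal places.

Flux ∝ 1/d², so Δm = 5 log₁₀(d₂/d₁) = 5 log₁₀(8710/3590) = 1.925
m₂ = m₁ + Δm = 24.1 + (1.925) = 26.025

m ≈ 26.02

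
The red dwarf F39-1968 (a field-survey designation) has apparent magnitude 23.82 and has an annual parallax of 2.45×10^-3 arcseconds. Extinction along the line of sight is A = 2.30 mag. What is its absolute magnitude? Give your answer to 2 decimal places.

M ≈ 13.47

d = 1/p = 1/2.45×10^-3″ = 408.2 pc
5 log₁₀(d/10 pc) = 5 log₁₀(408.2) − 5 = 8.054
M = m − 5 log₁₀(d/10) − A = 23.82 − 8.054 − 2.30 = 13.466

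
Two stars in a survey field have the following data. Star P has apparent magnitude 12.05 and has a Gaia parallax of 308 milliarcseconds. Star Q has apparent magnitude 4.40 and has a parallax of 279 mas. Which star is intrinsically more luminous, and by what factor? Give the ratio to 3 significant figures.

Star P: p = 308 mas = 0.308″ → d = 1/p = 3.247 pc
Star P: M = m − 5 log₁₀ d + 5 = 12.05 − 5·0.5114 + 5 = 14.493
Star Q: p = 279 mas = 0.279″ → d = 1/p = 3.584 pc
Star Q: M = m − 5 log₁₀ d + 5 = 4.40 − 5·0.5544 + 5 = 6.628
ΔM = M_P − M_Q = 14.493 − (6.628) = 7.865; smaller M is more luminous → Star Q.
L ratio = 10^(0.4 |ΔM|) = 10^3.146 = 1399

Star Q is more luminous, by a factor of 1400.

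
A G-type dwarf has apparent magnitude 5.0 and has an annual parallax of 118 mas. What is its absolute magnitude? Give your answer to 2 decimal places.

M ≈ 5.36

p = 118 mas = 0.118″ → d = 1/p = 8.475 pc
5 log₁₀(d/10 pc) = 5 log₁₀(8.475) − 5 = -0.359
M = m − 5 log₁₀(d/10) = 5.0 + 0.359 = 5.359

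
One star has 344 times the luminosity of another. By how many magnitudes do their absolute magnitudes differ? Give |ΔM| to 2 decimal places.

|ΔM| ≈ 6.34

Pogson: ΔM = −2.5 log₁₀(ratio) = −2.5 log₁₀(344) = −2.5 × 2.5366 = -6.341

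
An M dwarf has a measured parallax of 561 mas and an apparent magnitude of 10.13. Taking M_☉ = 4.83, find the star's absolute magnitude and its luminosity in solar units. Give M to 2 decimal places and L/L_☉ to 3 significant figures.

M ≈ 13.87; L/L_☉ ≈ 2.41×10^-4

d = 1/p = 1000/561 mas = 1.783 pc
M = m − 5 log₁₀ d + 5 = 10.13 − 5·0.2510 + 5 = 13.875
M − M_☉ = 13.875 − 4.83 = 9.045
L/L_☉ = 10^(−0.4 × 9.045) = 2.410×10^-4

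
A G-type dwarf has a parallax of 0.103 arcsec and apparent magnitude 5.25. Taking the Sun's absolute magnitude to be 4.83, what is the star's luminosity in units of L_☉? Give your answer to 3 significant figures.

d = 1/p = 1/0.103″ = 9.709 pc
M = m − 5 log₁₀ d + 5 = 5.25 − 5·0.9872 + 5 = 5.314
M − M_☉ = 5.314 − 4.83 = 0.484
L/L_☉ = 10^(−0.4 × 0.484) = 0.6402

L/L_☉ ≈ 0.640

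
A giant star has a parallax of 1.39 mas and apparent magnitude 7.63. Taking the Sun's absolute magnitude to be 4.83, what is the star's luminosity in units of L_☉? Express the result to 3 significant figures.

d = 1/p = 1000/1.39 mas = 719.4 pc
M = m − 5 log₁₀ d + 5 = 7.63 − 5·2.8570 + 5 = -1.655
M − M_☉ = -1.655 − 4.83 = -6.485
L/L_☉ = 10^(−0.4 × -6.485) = 392.6

L/L_☉ ≈ 393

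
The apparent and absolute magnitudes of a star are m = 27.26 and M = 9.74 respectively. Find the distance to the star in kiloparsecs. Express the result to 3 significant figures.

d ≈ 31.9 kpc

Distance modulus: m − M = 27.26 − (9.74) = 17.520
m − M = 5 log₁₀ d − 5
log₁₀ d = (m − M)/5 + 1 = 4.5040
d = 10^4.5040 = 31920 pc
= 31.92 kpc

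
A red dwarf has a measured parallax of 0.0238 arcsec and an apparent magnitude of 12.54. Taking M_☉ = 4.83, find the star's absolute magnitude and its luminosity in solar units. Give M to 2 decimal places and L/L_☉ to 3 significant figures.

M ≈ 9.42; L/L_☉ ≈ 0.0145

d = 1/p = 1/0.0238″ = 42.02 pc
M = m − 5 log₁₀ d + 5 = 12.54 − 5·1.6234 + 5 = 9.423
M − M_☉ = 9.423 − 4.83 = 4.593
L/L_☉ = 10^(−0.4 × 4.593) = 0.01455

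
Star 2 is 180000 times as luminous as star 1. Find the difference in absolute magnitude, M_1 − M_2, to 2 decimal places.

Pogson: ΔM = −2.5 log₁₀(ratio) = −2.5 log₁₀(180000) = −2.5 × 5.2553 = -13.138
Star 2 is brighter so has the smaller magnitude: M_1 − M_2 is positive.

M_1 − M_2 ≈ 13.14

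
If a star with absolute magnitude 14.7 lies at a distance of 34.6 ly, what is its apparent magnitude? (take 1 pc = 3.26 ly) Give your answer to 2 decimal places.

d = 34.6 ly / 3.26 = 10.61 pc
m = M + 5 log₁₀ d − 5 = 14.7 + 5·1.0259 − 5 = 14.829

m ≈ 14.83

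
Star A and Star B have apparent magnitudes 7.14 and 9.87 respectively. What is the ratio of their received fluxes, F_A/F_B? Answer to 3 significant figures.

F_A/F_B ≈ 12.4

Δm = 7.14 − (9.87) = -2.73
Flux ratio = 10^(−0.4 Δm) = 10^(−0.4 × -2.73) = 10^1.092 = 12.36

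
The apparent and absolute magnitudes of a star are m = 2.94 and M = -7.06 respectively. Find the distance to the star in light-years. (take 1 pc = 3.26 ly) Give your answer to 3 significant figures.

μ = m − M = 10.000
m − M = 5 log₁₀ d − 5
log₁₀ d = (m − M)/5 + 1 = 3.0000
d = 10^3.0000 = 1000 pc
= 3260 ly

d ≈ 3260 ly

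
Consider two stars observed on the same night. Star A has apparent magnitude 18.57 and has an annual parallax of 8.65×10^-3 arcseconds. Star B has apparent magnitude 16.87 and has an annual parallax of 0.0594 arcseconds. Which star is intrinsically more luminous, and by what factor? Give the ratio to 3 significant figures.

Star A is more luminous, by a factor of 9.85.

Star A: d = 1/p = 1/8.65×10^-3″ = 115.6 pc
Star A: M = m − 5 log₁₀ d + 5 = 18.57 − 5·2.0630 + 5 = 13.255
Star B: d = 1/p = 1/0.0594″ = 16.84 pc
Star B: M = m − 5 log₁₀ d + 5 = 16.87 − 5·1.2262 + 5 = 15.739
ΔM = M_A − M_B = 13.255 − (15.739) = -2.484; smaller M is more luminous → Star A.
L ratio = 10^(0.4 |ΔM|) = 10^0.994 = 9.852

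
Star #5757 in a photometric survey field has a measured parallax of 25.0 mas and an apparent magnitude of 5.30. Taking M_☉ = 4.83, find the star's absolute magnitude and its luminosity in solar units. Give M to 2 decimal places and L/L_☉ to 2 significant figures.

d = 1/p = 1000/25.0 mas = 40.00 pc
M = m − 5 log₁₀ d + 5 = 5.30 − 5·1.6021 + 5 = 2.290
M − M_☉ = 2.290 − 4.83 = -2.540
L/L_☉ = 10^(−0.4 × -2.540) = 10.38

M ≈ 2.29; L/L_☉ ≈ 10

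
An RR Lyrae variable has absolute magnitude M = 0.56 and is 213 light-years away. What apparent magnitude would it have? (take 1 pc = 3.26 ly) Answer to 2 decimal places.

m ≈ 4.64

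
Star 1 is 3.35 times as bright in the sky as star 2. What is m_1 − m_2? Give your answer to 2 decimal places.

Pogson: Δm = −2.5 log₁₀(ratio) = −2.5 log₁₀(3.35) = −2.5 × 0.5250 = -1.313
Star 1 is brighter, so it has the smaller magnitude: the difference is negative.

m_1 − m_2 ≈ -1.31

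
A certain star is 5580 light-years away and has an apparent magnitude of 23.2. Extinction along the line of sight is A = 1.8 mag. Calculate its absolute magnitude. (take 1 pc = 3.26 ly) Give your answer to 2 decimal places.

M ≈ 10.23

d = 5580 ly / 3.26 = 1712 pc
5 log₁₀(d/10 pc) = 5 log₁₀(1712) − 5 = 11.167
M = m − 5 log₁₀(d/10) − A = 23.2 − 11.167 − 1.8 = 10.233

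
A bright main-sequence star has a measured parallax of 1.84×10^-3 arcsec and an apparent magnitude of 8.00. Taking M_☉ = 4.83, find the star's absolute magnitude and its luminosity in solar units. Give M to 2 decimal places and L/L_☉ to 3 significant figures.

M ≈ -0.68; L/L_☉ ≈ 159

d = 1/p = 1/1.84×10^-3″ = 543.5 pc
M = m − 5 log₁₀ d + 5 = 8.00 − 5·2.7352 + 5 = -0.676
M − M_☉ = -0.676 − 4.83 = -5.506
L/L_☉ = 10^(−0.4 × -5.506) = 159.4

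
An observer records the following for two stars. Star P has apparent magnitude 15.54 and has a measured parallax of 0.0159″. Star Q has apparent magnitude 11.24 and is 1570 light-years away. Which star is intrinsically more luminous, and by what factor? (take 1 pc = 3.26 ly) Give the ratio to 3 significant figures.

Star P: d = 1/p = 1/0.0159″ = 62.89 pc
Star P: M = m − 5 log₁₀ d + 5 = 15.54 − 5·1.7986 + 5 = 11.547
Star Q: d = 1570 ly / 3.26 = 481.6 pc
Star Q: M = m − 5 log₁₀ d + 5 = 11.24 − 5·2.6827 + 5 = 2.827
ΔM = M_P − M_Q = 11.547 − (2.827) = 8.720; smaller M is more luminous → Star Q.
L ratio = 10^(0.4 |ΔM|) = 10^3.488 = 3077

Star Q is more luminous, by a factor of 3080.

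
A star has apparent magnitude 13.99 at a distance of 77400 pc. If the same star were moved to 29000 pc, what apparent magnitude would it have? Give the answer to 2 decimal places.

Flux ∝ 1/d², so Δm = 5 log₁₀(d₂/d₁) = 5 log₁₀(29000/77400) = -2.132
m₂ = m₁ + Δm = 13.99 + (-2.132) = 11.858

m ≈ 11.86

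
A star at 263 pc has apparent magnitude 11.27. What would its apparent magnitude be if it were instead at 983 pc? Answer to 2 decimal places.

m ≈ 14.13

Flux ∝ 1/d², so Δm = 5 log₁₀(d₂/d₁) = 5 log₁₀(983/263) = 2.863
m₂ = m₁ + Δm = 11.27 + (2.863) = 14.133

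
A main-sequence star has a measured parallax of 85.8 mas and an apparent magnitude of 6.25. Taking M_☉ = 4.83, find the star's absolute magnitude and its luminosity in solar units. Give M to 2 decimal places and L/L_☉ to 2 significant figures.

d = 1/p = 1000/85.8 mas = 11.66 pc
M = m − 5 log₁₀ d + 5 = 6.25 − 5·1.0665 + 5 = 5.917
M − M_☉ = 5.917 − 4.83 = 1.087
L/L_☉ = 10^(−0.4 × 1.087) = 0.3673

M ≈ 5.92; L/L_☉ ≈ 0.37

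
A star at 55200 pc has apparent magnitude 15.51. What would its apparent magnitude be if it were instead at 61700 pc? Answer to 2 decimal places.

m ≈ 15.75

Flux ∝ 1/d², so Δm = 5 log₁₀(d₂/d₁) = 5 log₁₀(61700/55200) = 0.242
m₂ = m₁ + Δm = 15.51 + (0.242) = 15.752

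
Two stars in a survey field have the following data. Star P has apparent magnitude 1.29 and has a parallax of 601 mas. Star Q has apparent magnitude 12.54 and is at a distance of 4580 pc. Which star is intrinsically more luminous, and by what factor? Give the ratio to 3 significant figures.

Star P: p = 601 mas = 0.601″ → d = 1/p = 1.664 pc
Star P: M = m − 5 log₁₀ d + 5 = 1.29 − 5·0.2211 + 5 = 5.184
Star Q: M = m − 5 log₁₀ d + 5 = 12.54 − 5·3.6609 + 5 = -0.764
ΔM = M_P − M_Q = 5.184 − (-0.764) = 5.949; smaller M is more luminous → Star Q.
L ratio = 10^(0.4 |ΔM|) = 10^2.379 = 239.6

Star Q is more luminous, by a factor of 240.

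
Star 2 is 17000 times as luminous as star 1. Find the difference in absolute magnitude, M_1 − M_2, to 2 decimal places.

M_1 − M_2 ≈ 10.58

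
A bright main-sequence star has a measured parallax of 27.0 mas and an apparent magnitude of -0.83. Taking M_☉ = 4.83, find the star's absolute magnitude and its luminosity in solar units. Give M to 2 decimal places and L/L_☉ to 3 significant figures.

M ≈ -3.67; L/L_☉ ≈ 2520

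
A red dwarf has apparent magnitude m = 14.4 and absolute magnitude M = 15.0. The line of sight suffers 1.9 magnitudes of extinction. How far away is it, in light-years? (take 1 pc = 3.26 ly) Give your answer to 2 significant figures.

m − M = 5 log₁₀(d/10 pc) + A  ⇒  14.4 − (15.0) − 1.9 = 5 log₁₀(d/10)
-2.500 = 5 log₁₀(d/10)
log₁₀ d = (m − M − A)/5 + 1 = 0.5000
d = 10^0.5000 = 3.162 pc
= 10.31 ly

d ≈ 10 ly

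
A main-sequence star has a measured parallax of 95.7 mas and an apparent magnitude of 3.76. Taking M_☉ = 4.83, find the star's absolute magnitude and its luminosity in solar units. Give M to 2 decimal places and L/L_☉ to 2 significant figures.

M ≈ 3.66; L/L_☉ ≈ 2.9

d = 1/p = 1000/95.7 mas = 10.45 pc
M = m − 5 log₁₀ d + 5 = 3.76 − 5·1.0191 + 5 = 3.665
M − M_☉ = 3.665 − 4.83 = -1.165
L/L_☉ = 10^(−0.4 × -1.165) = 2.925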